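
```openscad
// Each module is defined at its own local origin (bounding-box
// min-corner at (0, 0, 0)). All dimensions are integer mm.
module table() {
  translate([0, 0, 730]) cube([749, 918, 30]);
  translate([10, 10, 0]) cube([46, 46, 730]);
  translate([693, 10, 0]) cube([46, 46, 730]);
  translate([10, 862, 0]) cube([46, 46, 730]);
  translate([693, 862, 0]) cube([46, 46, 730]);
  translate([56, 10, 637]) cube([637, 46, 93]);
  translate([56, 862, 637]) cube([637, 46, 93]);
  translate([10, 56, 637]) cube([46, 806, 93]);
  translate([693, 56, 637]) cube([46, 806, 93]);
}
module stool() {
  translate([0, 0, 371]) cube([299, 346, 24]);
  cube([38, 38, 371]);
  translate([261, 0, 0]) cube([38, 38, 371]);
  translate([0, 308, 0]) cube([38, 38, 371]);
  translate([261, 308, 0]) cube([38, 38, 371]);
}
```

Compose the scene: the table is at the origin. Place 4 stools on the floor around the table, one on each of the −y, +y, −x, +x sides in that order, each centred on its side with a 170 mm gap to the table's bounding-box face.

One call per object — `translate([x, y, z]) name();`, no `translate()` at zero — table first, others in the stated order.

table();
translate([225, -516, 0]) stool();
translate([225, 1088, 0]) stool();
translate([-469, 286, 0]) stool();
translate([919, 286, 0]) stool();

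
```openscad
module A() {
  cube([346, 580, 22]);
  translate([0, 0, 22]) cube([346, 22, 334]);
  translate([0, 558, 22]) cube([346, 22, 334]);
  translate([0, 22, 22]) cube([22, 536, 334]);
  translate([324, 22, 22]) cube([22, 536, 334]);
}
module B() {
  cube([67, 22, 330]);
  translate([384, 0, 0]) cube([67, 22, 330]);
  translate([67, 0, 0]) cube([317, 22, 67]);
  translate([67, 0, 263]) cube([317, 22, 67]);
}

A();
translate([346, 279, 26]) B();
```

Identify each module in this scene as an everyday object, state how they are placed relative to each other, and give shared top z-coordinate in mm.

A is an open box. B is a picture frame. The picture frame is beside the open box with their tops flush at z = 356. The shared top z-coordinate is 356 mm.

Both tops at z = 356 mm.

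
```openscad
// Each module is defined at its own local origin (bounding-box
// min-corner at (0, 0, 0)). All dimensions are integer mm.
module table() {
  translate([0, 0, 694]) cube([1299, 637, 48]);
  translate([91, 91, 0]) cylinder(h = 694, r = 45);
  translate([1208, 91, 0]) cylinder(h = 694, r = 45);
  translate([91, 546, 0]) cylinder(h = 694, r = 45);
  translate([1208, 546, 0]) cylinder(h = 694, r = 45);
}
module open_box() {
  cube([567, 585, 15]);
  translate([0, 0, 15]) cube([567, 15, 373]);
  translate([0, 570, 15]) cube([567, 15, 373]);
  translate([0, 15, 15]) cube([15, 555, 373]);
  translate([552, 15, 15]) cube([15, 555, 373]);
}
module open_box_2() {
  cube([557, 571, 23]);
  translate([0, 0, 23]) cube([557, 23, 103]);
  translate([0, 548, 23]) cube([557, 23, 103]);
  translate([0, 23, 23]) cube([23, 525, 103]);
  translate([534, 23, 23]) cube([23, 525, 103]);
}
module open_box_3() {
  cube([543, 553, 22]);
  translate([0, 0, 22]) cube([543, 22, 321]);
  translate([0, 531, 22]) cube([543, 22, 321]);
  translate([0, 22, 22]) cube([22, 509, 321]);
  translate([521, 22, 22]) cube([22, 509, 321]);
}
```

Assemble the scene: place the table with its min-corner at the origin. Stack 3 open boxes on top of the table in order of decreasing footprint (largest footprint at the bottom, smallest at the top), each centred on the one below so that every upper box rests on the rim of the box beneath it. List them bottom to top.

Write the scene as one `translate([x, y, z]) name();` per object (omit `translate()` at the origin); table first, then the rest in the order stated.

table();
translate([366, 26, 742]) open_box();
translate([371, 33, 1130]) open_box_2();
translate([378, 42, 1256]) open_box_3();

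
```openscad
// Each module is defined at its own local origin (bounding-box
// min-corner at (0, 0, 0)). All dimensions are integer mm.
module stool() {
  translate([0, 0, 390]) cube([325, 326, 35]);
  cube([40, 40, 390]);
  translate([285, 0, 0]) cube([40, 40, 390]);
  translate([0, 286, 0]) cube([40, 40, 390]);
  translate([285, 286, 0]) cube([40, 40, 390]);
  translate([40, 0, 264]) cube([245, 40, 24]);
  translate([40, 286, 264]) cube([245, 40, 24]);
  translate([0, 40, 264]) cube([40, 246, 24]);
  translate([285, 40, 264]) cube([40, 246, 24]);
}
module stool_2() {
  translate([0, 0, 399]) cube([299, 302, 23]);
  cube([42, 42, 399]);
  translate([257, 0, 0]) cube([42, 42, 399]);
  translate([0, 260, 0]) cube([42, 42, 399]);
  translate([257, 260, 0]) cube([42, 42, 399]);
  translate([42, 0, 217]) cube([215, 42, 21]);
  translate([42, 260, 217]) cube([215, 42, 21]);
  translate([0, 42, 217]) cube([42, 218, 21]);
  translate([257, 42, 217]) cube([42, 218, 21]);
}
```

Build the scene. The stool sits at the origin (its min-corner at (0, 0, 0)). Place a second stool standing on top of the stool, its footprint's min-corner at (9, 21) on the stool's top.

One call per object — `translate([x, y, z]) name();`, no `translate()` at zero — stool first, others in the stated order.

stool();
translate([9, 21, 425]) stool_2();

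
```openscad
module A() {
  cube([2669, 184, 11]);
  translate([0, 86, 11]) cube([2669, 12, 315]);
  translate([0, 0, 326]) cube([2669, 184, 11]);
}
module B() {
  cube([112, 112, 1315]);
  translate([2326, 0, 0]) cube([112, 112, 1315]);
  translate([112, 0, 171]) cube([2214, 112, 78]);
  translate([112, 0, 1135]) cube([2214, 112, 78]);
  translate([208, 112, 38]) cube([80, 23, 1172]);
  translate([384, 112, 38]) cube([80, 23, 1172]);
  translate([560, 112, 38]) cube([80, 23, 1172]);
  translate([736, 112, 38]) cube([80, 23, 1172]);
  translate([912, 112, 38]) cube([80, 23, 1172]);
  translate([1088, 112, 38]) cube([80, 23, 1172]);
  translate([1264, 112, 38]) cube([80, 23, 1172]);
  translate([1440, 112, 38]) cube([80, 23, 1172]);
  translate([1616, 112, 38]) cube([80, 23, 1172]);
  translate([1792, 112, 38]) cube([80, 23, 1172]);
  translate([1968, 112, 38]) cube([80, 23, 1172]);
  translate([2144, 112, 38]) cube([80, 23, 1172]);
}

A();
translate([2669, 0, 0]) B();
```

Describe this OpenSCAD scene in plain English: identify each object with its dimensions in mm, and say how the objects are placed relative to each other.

A is an I-beam lying along x, 2669 mm long. Overall section height 337 mm. Two flanges 184 mm wide (y) and 11 mm thick, one on the floor and one at the top; a web 12 mm thick runs between them, centred on the flange width.

B is a fence section. Two 112×112 mm posts, 1315 mm tall, stand on the floor with a clear span of 2214 mm between their inner faces. Two horizontal rails of 112×78 mm section span the gap between the posts with their undersides at z = 171 mm and z = 1135 mm, flush with the posts' −y face. 12 pickets, each 80 mm wide, 23 mm thick and 1172 mm tall, are fixed to the +y face of the rails with their bottoms at z = 38 mm, evenly spaced across the span with equal gaps (rounded down to the nearest mm) at the −x end and between each pair — any rounding remainder accumulates at the +x end.

The fence section is against the I-beam's +x side, with their −y faces flush.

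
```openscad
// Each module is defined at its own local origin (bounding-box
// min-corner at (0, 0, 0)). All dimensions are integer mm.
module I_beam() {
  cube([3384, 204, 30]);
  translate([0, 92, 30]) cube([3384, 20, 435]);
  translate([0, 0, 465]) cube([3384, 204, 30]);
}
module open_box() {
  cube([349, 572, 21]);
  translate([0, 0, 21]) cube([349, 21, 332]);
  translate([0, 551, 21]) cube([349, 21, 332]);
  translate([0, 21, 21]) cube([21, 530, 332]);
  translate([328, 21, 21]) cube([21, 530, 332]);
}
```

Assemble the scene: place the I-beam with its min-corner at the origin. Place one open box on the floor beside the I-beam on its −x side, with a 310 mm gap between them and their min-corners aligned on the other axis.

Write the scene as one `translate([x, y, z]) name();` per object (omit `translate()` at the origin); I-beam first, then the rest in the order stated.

I_beam();
translate([-659, 0, 0]) open_box();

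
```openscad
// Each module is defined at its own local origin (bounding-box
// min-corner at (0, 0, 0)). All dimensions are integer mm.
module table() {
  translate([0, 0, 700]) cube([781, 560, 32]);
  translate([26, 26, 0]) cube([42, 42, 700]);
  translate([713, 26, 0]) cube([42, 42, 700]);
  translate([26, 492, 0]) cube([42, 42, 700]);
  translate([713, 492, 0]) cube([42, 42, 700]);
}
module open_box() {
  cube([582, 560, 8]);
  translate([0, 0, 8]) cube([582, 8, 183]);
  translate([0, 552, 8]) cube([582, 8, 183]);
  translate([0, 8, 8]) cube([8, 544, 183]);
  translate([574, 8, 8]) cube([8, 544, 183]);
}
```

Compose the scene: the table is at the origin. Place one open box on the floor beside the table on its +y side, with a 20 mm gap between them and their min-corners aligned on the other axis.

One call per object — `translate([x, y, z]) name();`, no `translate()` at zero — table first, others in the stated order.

table();
translate([0, 580, 0]) open_box();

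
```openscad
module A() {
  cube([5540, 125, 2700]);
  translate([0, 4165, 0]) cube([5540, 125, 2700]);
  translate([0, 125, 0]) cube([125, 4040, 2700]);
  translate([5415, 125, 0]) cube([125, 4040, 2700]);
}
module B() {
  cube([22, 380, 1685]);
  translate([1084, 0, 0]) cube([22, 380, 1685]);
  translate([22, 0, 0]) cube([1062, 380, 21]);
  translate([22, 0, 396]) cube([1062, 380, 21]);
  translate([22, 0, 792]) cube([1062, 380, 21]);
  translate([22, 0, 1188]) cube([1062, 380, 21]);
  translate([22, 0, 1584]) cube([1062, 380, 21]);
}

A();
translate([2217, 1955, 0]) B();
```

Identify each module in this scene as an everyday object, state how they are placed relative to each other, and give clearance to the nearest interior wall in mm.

Clearances: x = 2092, y = 1830; minimum 1830 mm.

A is a house frame. B is a bookshelf. The bookshelf sits inside the house frame, centred. The clearance to the nearest interior wall is 1830 mm.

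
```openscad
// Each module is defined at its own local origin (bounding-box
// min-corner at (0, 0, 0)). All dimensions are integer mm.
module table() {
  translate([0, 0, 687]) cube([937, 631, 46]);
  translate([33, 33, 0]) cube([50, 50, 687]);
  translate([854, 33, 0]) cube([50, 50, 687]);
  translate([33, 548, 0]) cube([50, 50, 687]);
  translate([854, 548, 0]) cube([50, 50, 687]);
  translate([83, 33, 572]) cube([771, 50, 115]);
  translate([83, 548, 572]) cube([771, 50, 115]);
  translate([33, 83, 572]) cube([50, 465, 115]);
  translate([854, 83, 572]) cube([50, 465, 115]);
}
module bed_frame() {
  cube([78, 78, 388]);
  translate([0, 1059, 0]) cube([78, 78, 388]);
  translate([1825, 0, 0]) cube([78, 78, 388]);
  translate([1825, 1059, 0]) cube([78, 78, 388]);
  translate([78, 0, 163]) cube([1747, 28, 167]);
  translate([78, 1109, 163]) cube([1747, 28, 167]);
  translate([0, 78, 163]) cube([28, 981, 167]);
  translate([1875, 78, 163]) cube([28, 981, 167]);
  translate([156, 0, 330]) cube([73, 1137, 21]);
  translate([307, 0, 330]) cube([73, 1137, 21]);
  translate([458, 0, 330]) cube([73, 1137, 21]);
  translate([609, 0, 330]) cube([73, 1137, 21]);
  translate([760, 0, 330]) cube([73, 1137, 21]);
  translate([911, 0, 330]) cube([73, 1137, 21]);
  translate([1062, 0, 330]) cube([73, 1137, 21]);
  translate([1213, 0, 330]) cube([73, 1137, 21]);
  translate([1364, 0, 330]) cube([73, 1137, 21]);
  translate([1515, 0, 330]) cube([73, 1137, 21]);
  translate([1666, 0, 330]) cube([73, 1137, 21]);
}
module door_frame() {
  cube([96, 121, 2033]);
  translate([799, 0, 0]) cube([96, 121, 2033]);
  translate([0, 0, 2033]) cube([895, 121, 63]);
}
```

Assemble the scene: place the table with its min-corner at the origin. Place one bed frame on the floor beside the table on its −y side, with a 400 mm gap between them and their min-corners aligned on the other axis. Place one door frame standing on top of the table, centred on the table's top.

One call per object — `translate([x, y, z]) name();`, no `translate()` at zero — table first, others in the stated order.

table();
translate([0, -1537, 0]) bed_frame();
translate([21, 255, 733]) door_frame();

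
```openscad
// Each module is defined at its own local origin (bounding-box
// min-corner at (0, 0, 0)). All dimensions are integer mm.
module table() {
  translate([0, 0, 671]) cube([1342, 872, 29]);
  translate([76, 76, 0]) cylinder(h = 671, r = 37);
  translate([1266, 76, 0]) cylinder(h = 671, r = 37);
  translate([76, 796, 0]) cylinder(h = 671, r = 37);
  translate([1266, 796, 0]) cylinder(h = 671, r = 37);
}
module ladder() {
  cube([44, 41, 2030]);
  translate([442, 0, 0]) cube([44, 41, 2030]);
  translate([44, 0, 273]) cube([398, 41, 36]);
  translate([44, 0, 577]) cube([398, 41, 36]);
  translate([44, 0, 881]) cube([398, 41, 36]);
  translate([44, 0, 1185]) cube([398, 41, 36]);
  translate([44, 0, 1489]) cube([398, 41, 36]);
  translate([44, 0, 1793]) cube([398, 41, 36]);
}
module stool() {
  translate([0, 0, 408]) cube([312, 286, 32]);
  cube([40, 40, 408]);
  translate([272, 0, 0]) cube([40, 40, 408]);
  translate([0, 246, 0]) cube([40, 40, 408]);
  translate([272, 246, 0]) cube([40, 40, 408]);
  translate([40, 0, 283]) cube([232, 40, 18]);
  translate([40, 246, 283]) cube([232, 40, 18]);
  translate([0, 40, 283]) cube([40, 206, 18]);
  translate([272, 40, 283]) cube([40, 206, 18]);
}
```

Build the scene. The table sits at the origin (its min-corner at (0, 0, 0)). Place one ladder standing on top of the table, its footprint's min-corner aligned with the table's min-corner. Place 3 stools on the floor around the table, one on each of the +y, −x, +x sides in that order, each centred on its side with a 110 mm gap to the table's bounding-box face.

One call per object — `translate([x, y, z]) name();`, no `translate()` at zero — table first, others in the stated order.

table();
translate([0, 0, 700]) ladder();
translate([515, 982, 0]) stool();
translate([-422, 293, 0]) stool();
translate([1452, 293, 0]) stool();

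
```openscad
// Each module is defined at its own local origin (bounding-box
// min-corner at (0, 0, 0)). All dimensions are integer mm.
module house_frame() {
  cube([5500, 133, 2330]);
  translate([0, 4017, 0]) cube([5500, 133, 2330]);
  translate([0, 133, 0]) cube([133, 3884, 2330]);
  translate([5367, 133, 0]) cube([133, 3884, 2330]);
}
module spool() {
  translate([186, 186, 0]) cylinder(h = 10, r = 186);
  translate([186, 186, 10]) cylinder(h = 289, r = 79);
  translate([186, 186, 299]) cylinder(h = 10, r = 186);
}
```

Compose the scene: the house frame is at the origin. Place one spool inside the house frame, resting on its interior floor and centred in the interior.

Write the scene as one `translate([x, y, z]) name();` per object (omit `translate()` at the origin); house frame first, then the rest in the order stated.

house_frame();
translate([2564, 1889, 0]) spool();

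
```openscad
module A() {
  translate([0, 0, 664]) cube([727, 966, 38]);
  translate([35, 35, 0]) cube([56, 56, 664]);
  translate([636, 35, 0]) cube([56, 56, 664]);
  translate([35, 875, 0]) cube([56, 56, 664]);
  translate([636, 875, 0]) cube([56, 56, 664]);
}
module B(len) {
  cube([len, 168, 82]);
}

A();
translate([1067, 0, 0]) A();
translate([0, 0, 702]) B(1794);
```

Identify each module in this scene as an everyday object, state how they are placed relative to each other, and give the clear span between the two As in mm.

A is a table. B is a beam. A beam spans the tops of two tables. The clear span between the two tables is 340 mm.

Second table starts at x = 1067; first ends at x = 727; clear span = 1067 − 727 = 340 mm.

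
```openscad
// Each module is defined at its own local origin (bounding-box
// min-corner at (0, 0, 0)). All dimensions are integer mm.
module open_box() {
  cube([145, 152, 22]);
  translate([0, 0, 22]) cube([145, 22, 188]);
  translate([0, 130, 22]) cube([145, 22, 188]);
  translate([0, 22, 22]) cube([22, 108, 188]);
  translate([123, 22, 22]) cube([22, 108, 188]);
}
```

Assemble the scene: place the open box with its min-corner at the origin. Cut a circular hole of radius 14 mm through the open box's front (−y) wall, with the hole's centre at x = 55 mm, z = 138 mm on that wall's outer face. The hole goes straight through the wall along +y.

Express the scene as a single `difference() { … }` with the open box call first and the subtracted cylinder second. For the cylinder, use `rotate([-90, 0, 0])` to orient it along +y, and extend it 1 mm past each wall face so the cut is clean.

difference() {
  open_box();
  translate([55, -1, 138]) rotate([-90, 0, 0]) cylinder(h = 24, r = 14);
}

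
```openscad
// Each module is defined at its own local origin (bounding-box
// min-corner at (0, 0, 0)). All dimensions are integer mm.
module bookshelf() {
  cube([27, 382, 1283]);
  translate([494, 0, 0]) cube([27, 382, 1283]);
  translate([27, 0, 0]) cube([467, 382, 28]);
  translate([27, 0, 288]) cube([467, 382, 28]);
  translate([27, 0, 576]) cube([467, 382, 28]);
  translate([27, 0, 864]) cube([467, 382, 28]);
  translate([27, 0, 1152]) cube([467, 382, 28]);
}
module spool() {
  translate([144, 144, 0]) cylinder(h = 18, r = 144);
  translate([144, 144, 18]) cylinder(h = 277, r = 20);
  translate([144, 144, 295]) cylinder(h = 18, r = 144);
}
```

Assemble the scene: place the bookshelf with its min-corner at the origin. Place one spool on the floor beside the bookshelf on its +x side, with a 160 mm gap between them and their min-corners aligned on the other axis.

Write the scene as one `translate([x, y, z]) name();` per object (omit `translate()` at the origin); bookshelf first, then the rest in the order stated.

bookshelf();
translate([681, 0, 0]) spool();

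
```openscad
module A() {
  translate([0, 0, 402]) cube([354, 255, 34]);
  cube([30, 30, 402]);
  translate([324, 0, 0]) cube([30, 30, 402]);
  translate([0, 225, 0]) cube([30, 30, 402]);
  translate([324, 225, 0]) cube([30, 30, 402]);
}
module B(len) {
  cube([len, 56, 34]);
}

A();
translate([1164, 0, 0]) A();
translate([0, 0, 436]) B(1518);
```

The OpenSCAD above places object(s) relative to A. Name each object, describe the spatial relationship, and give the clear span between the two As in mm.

Second stool starts at x = 1164; first ends at x = 354; clear span = 1164 − 354 = 810 mm.

A is a stool. B is a beam. A beam spans the tops of two stools. The clear span between the two stools is 810 mm.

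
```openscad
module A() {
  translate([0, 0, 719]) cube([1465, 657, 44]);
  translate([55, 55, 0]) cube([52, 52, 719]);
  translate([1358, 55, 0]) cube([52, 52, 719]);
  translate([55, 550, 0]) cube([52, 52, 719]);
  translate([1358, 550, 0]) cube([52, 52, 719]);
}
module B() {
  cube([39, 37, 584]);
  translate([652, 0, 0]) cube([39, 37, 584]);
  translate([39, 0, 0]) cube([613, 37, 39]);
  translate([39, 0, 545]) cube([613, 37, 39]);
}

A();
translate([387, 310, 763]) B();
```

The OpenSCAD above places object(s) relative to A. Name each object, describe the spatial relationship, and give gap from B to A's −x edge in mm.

The picture frame's min-x is at 387; the table's min-x is 0; gap = 387 mm.

A is a table. B is a picture frame. The picture frame is on top of the table, centred. The gap from the picture frame to the table's −x edge is 387 mm.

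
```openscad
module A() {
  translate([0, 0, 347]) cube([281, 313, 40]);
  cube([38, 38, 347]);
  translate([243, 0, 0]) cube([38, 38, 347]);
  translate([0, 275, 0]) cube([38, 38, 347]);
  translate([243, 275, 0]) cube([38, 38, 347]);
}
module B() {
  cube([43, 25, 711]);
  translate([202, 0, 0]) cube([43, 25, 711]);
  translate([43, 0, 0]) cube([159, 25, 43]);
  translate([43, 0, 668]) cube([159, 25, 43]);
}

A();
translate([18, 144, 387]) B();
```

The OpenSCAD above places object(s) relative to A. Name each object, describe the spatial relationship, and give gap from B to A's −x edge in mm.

The picture frame's min-x is at 18; the stool's min-x is 0; gap = 18 mm.

A is a stool. B is a picture frame. The picture frame is on top of the stool, centred. The gap from the picture frame to the stool's −x edge is 18 mm.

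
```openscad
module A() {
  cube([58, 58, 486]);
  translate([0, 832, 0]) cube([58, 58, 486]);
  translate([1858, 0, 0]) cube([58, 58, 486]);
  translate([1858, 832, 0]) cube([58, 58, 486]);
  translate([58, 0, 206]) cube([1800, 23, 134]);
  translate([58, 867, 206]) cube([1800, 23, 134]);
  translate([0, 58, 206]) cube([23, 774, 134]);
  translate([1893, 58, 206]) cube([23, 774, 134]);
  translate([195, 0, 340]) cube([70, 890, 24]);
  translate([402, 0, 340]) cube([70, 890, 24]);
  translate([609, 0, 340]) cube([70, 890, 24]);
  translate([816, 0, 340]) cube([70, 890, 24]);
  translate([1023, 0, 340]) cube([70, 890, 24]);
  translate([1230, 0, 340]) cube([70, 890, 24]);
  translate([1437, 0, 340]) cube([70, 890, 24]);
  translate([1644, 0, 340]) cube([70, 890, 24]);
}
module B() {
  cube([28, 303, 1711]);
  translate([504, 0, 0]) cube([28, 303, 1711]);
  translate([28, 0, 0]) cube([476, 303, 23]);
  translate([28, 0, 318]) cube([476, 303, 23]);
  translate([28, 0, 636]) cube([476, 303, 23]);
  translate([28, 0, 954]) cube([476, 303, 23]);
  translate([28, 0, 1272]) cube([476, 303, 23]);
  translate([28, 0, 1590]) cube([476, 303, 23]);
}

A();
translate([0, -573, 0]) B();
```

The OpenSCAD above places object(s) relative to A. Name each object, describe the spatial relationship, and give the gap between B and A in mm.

The bookshelf's nearest face is 270 mm from the bed frame's −y face.

A is a bed frame. B is a bookshelf. The bookshelf is on the floor beside the bed frame on its −y side. The gap between the bookshelf and the bed frame is 270 mm.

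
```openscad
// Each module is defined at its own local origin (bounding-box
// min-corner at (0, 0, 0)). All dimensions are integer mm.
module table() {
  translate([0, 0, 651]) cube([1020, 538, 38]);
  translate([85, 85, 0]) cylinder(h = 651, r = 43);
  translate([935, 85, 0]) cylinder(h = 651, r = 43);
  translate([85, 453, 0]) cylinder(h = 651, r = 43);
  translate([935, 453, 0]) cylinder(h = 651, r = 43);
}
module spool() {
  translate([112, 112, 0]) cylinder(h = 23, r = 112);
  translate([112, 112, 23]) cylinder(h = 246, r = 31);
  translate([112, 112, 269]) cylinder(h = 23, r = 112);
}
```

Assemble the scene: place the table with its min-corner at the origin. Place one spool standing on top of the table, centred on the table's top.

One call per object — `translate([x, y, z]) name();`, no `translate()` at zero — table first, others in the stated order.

table();
translate([398, 157, 689]) spool();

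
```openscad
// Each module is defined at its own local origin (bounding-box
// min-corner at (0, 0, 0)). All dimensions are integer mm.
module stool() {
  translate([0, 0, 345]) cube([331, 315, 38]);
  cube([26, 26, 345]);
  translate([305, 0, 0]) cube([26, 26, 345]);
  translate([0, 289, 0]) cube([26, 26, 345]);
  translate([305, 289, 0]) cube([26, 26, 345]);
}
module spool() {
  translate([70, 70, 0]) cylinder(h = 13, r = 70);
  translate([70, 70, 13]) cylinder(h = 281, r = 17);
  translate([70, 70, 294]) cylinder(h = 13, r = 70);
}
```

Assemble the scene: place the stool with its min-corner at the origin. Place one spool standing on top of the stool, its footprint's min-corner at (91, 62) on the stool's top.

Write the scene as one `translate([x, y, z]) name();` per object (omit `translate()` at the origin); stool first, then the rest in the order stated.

stool();
translate([91, 62, 383]) spool();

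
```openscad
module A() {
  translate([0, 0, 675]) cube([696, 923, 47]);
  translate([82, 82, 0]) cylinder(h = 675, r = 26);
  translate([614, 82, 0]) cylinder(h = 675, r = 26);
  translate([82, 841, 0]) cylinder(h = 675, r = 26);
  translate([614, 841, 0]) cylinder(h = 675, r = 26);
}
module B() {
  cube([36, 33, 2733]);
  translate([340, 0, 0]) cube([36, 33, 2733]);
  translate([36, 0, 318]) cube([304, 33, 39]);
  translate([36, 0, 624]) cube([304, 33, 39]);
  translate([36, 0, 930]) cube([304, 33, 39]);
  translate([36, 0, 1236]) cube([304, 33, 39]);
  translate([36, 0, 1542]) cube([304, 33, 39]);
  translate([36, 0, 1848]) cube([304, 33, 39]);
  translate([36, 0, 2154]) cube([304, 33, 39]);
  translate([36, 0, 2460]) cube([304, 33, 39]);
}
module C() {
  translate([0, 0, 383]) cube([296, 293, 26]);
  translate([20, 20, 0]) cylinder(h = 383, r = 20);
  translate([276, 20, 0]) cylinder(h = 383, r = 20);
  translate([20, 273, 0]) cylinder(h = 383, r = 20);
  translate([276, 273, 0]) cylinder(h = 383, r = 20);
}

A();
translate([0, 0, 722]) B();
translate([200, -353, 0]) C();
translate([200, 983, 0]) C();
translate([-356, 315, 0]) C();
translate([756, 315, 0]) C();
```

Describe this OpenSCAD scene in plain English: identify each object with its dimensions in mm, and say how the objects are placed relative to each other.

A is a table: top 696 mm (x) × 923 mm (y), 47 mm thick, upper face at z = 722 mm, on four round legs of 52 mm diameter, each leg's bounding box inset 56 mm from the nearest pair of top edges, running from z = 0 to the bottom of the top.

B is a wooden ladder with two side rails of 36×33 mm section and 2733 mm height, set 376 mm apart overall. Between them run 8 rectangular rungs (33 mm deep, 39 mm thick), front faces flush with the rails' −y face. The bottom of the first rung is 318 mm above the floor and each subsequent rung is 306 mm higher than the one below.

C is a simple wooden stool: a rectangular seat 296 mm (x) by 293 mm (y), 26 mm thick, top face at z = 409 mm, on four round legs, each 40 mm in diameter. The legs rest on z = 0, each leg's axis is inset half a diameter from the nearest pair of seat edges (so the leg's bounding box is flush with the corner).

The ladder is on top of the table. Four stools sit around the table at the −y, +y, −x, +x sides.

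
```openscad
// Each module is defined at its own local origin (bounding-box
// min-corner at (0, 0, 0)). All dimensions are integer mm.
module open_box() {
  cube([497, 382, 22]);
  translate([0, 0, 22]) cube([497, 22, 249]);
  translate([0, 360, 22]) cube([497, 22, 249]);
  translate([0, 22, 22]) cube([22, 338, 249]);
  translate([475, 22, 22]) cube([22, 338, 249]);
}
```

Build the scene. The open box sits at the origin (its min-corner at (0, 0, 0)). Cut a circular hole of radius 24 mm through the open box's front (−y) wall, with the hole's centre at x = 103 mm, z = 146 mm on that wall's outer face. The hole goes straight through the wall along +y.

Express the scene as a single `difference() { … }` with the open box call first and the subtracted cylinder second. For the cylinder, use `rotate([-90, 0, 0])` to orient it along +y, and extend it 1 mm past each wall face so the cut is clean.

difference() {
  open_box();
  translate([103, -1, 146]) rotate([-90, 0, 0]) cylinder(h = 24, r = 24);
}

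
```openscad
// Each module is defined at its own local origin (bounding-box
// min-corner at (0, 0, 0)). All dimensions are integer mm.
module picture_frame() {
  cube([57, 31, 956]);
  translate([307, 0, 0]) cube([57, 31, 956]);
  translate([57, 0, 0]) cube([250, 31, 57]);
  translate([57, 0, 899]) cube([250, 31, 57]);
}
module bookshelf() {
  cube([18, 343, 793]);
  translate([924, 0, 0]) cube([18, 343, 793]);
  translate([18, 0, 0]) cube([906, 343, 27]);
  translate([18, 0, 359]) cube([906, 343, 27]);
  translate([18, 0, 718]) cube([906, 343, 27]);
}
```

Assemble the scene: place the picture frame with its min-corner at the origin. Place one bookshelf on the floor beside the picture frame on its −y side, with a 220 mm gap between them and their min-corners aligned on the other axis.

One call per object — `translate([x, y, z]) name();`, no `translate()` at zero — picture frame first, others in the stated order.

picture_frame();
translate([0, -563, 0]) bookshelf();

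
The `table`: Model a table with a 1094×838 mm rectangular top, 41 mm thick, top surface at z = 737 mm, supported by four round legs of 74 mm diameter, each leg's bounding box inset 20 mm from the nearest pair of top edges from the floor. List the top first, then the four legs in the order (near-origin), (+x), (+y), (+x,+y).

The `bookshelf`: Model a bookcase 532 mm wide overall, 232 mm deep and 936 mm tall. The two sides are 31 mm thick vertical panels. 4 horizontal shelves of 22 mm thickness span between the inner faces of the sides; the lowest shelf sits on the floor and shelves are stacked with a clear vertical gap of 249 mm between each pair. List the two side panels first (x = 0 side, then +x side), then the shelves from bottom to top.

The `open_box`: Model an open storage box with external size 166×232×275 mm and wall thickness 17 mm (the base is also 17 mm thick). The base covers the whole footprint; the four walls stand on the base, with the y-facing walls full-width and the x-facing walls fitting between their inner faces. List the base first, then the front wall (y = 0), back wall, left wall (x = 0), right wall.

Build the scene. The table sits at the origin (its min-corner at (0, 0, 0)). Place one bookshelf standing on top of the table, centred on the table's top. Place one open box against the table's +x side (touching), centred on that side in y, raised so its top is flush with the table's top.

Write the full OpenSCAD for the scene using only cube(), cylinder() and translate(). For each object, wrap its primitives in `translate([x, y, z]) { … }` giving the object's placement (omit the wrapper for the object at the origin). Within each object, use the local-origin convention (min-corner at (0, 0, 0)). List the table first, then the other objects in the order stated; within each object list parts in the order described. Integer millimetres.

translate([0, 0, 696]) cube([1094, 838, 41]);
translate([57, 57, 0]) cylinder(h = 696, r = 37);
translate([1037, 57, 0]) cylinder(h = 696, r = 37);
translate([57, 781, 0]) cylinder(h = 696, r = 37);
translate([1037, 781, 0]) cylinder(h = 696, r = 37);
translate([281, 303, 737]) {
  cube([31, 232, 936]);
  translate([501, 0, 0]) cube([31, 232, 936]);
  translate([31, 0, 0]) cube([470, 232, 22]);
  translate([31, 0, 271]) cube([470, 232, 22]);
  translate([31, 0, 542]) cube([470, 232, 22]);
  translate([31, 0, 813]) cube([470, 232, 22]);
}
translate([1094, 303, 462]) {
  cube([166, 232, 17]);
  translate([0, 0, 17]) cube([166, 17, 258]);
  translate([0, 215, 17]) cube([166, 17, 258]);
  translate([0, 17, 17]) cube([17, 198, 258]);
  translate([149, 17, 17]) cube([17, 198, 258]);
}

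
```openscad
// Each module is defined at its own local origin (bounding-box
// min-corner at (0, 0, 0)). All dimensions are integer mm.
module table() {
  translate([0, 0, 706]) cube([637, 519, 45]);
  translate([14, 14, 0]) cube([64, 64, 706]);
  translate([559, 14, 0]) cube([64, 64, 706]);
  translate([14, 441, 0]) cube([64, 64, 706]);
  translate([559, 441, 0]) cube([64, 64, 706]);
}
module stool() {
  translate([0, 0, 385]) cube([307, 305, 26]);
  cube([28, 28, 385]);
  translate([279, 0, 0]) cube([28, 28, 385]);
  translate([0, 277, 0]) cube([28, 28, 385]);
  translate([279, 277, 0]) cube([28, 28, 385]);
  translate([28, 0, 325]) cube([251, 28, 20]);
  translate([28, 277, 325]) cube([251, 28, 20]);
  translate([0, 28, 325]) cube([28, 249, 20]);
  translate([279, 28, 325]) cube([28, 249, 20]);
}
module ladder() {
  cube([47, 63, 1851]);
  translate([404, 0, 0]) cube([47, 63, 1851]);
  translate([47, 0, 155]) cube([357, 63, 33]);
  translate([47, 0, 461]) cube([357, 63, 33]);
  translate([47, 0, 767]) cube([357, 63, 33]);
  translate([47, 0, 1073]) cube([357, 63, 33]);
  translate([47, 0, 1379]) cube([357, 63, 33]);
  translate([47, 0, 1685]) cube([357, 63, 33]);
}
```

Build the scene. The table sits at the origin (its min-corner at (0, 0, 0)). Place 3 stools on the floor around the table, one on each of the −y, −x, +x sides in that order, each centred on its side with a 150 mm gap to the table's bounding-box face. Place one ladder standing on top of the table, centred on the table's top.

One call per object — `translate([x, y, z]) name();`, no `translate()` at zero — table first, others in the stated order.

table();
translate([165, -455, 0]) stool();
translate([-457, 107, 0]) stool();
translate([787, 107, 0]) stool();
translate([93, 228, 751]) ladder();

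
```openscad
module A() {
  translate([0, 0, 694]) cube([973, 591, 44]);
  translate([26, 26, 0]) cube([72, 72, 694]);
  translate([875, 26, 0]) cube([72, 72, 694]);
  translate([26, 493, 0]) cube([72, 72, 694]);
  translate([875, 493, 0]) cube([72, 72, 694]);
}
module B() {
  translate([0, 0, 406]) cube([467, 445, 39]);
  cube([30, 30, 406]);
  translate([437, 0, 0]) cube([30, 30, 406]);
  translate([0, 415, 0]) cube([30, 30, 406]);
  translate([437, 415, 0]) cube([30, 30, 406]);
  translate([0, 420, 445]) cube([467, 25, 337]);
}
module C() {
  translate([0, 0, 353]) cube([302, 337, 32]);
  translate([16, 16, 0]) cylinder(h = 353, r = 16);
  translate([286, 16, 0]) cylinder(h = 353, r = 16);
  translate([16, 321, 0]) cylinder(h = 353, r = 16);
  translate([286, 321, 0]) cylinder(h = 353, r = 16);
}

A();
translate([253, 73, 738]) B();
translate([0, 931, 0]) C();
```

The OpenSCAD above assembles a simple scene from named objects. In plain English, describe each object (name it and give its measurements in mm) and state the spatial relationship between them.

A is a table with a 973×591 mm rectangular top, 44 mm thick, top surface at z = 738 mm, supported by four 72×72 mm square legs, each inset 26 mm from the nearest pair of top edges, running from the floor.

B is a chair. The seat is a 467×445×39 mm slab with its top at z = 445 mm, on four 30×30 mm corner legs (flush with the seat edges, standing on z = 0). A flat backrest 25 mm thick, 337 mm tall, spans the full seat width and rises from the seat top along its +y edge, rear face flush with the rear of the seat.

C is a four-legged stool. The seat is a 302×337×32 mm slab whose top surface is at z = 385 mm; four round legs, each 32 mm in diameter, run from the floor (z = 0) to the underside of the seat, each leg's axis is inset half a diameter from the nearest pair of seat edges (so the leg's bounding box is flush with the corner).

The chair is on top of the table, centred. The stool is on the floor beside the table on its +y side.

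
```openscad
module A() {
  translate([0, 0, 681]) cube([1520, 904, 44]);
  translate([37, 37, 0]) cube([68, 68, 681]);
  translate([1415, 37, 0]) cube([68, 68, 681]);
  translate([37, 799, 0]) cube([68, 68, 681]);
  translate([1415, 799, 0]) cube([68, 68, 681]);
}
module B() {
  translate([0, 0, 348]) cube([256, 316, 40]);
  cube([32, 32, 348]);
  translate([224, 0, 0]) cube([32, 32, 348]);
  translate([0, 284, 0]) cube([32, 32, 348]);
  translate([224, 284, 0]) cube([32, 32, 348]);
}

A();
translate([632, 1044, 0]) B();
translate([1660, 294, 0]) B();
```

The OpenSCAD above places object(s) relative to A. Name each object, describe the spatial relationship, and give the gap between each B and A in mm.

A is a table. B is a stool. Two stools sit around the table at the +y, +x sides. The gap between each stool and the table is 140 mm.

Each stool's nearest face is 140 mm from the table's bounding box.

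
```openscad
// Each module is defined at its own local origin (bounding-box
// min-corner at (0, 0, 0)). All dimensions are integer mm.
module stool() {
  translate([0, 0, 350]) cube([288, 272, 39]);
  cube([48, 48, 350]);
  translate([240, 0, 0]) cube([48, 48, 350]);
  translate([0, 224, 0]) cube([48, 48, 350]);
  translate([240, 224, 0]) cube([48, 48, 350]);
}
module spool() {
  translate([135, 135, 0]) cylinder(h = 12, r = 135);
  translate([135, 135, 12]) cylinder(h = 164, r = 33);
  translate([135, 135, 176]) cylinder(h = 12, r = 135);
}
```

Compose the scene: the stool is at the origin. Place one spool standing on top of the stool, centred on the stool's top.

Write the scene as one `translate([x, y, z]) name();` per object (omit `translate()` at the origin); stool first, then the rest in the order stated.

stool();
translate([9, 1, 389]) spool();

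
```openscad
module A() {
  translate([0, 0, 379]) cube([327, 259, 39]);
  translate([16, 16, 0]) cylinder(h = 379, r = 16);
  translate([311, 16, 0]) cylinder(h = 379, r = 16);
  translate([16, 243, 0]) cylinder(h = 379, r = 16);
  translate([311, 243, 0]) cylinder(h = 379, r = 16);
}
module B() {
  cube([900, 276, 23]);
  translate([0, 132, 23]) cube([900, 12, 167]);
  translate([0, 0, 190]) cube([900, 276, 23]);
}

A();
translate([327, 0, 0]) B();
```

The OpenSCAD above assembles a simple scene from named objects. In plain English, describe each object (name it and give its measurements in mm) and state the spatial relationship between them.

A is a four-legged stool. The seat is 327×259 mm, 39 mm thick, top at z = 418 mm. It stands on four round legs, each 32 mm in diameter, from z = 0 to the seat underside, each leg's axis is inset half a diameter from the nearest pair of seat edges (so the leg's bounding box is flush with the corner).

B is an I-beam lying along x, 900 mm long. Overall section height 213 mm. Two flanges 276 mm wide (y) and 23 mm thick, one on the floor and one at the top; a web 12 mm thick runs between them, centred on the flange width.

The I-beam is against the stool's +x side, with their −y faces flush.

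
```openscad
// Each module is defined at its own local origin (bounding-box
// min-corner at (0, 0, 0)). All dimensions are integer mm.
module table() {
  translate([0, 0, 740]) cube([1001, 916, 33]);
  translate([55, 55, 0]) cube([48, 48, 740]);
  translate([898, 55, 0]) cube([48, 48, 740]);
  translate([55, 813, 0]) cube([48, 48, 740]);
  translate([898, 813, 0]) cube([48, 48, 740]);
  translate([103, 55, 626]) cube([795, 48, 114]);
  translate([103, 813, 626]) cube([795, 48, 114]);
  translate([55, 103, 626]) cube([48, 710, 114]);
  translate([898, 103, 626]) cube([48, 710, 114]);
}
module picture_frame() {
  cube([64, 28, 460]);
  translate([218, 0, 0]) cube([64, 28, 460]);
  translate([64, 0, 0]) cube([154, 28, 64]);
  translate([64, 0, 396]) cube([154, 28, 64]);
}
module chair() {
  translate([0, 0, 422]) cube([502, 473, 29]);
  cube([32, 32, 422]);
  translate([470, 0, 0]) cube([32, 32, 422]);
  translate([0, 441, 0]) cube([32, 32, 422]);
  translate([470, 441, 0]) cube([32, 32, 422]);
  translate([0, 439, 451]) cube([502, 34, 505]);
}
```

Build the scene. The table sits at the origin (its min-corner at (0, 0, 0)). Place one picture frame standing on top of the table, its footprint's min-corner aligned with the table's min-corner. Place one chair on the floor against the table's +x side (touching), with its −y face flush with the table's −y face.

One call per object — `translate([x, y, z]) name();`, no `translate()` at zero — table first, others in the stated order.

table();
translate([0, 0, 773]) picture_frame();
translate([1001, 0, 0]) chair();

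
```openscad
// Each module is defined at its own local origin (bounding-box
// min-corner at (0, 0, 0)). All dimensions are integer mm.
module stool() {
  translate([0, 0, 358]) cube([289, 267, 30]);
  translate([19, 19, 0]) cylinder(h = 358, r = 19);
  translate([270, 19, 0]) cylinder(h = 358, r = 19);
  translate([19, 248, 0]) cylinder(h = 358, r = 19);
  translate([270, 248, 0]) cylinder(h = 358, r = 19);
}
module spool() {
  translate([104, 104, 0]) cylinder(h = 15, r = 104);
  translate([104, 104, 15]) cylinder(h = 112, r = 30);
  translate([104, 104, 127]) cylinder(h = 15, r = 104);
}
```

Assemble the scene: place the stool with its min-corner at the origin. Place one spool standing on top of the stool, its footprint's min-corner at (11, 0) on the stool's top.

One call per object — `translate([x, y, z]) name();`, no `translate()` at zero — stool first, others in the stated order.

stool();
translate([11, 0, 388]) spool();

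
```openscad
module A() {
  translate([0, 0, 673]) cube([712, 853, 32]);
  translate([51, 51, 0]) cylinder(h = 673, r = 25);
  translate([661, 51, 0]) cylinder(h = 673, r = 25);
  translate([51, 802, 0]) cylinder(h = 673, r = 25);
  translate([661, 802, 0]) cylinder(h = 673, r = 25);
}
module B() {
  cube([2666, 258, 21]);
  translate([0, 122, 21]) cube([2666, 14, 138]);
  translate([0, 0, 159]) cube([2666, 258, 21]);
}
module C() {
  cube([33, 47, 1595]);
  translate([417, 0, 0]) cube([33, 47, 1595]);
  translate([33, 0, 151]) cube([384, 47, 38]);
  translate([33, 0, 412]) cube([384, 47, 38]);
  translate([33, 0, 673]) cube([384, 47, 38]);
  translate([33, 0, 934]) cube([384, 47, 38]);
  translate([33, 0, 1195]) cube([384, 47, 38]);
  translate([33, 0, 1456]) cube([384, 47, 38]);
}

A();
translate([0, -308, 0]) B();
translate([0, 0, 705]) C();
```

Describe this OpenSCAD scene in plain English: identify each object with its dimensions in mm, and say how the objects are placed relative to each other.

A is a table with a 712×853 mm rectangular top, 32 mm thick, top surface at z = 705 mm, supported by four round legs of 50 mm diameter, each leg's bounding box inset 26 mm from the nearest pair of top edges, running from the floor.

B is an I-beam lying along x, 2666 mm long. Overall section height 180 mm. Two flanges 258 mm wide (y) and 21 mm thick, one on the floor and one at the top; a web 14 mm thick runs between them, centred on the flange width.

C is a wooden ladder with two side rails of 33×47 mm section and 1595 mm height, set 450 mm apart overall. Between them run 6 rectangular rungs (47 mm deep, 38 mm thick), front faces flush with the rails' −y face. The bottom of the first rung is 151 mm above the floor and each subsequent rung is 261 mm higher than the one below.

The I-beam is on the floor beside the table on its −y side. The ladder is on top of the table.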